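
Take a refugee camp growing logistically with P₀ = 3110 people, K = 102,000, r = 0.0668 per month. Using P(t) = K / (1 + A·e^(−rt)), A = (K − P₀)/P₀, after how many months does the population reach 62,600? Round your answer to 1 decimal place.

t ≈ 58.7 months

A = (102000 − 3110)/3110 = 31.79743
62600 = 102000/(1 + 31.79743·e^(−0.0668t)) → 1 + 31.79743·e^(−0.0668t) = 1.62939
e^(−0.0668t) = 0.019794 → t = ln(50.52079)/0.0668 = 3.92238/0.0668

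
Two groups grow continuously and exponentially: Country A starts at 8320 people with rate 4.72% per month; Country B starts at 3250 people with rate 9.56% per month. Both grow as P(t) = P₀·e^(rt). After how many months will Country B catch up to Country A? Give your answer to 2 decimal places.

t ≈ 19.42 months

8320·e^(0.0472t) = 3250·e^(0.0956t)
8320/3250 = e^((0.0956 − 0.0472)t) → ln(2.56) = 0.0484·t
t = 0.94001 / 0.0484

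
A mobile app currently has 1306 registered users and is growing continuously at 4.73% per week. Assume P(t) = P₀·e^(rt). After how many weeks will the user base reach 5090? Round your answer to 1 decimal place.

t ≈ 28.8 weeks

5090 = 1306 · e^(0.0473·t)
t = ln(5090/1306) / 0.0473 = ln(3.8974) / 0.0473 = 1.36031 / 0.0473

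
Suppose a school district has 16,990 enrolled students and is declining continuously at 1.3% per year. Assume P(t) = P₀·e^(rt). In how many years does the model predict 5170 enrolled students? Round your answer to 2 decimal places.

t ≈ 91.52 years

5170 = 16990 · e^(-0.013·t)
t = ln(5170/16990) / -0.013 = ln(0.3043) / -0.013 = -1.18975 / -0.013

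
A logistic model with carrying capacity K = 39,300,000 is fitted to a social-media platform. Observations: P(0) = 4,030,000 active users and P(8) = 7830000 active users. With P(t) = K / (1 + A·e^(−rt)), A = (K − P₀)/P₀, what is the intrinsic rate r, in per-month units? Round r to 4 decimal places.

r ≈ 0.0973 per month

A = (39300000 − 4030000)/4030000 = 8.75186
7830000 = 39300000/(1 + 8.75186·e^(−r·8)) → e^(−8r) = (5.01916 − 1)/8.75186 = 0.459235
r = −ln(0.459235)/8 = 0.77819/8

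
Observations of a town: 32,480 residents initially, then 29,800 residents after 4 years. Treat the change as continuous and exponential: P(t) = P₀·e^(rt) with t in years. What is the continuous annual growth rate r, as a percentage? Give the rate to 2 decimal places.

r ≈ -2.15% per year

29800 = 32480 · e^(r·4)
e^(4r) = 29800/32480 = 0.91749
r = ln(0.91749) / 4 = -0.08612 / 4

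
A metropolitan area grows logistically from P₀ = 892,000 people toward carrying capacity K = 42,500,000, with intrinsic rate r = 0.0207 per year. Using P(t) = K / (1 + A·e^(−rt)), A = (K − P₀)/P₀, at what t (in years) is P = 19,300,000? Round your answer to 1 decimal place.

t ≈ 176.7 years

A = (42500000 − 892000)/892000 = 46.64574
19300000 = 42500000/(1 + 46.64574·e^(−0.0207t)) → 1 + 46.64574·e^(−0.0207t) = 2.20207
e^(−0.0207t) = 0.02577 → t = ln(38.80443)/0.0207 = 3.65853/0.0207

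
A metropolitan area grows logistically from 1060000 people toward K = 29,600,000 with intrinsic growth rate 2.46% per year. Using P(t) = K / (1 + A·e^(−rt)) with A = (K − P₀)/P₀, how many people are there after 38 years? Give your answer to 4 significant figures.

≈ 2,558,000 people

A = (29600000 − 1060000)/1060000 = 26.92453
P(38) = 29600000 / (1 + 26.92453·e^(−0.0246·38)) = 29600000 / (1 + 26.92453·0.392664)
= 29600000 / 11.5723 ≈ 2557831.29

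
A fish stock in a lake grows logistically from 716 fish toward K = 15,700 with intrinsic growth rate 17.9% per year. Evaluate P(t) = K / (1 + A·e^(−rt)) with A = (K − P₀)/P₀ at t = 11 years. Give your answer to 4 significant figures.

A = (15700 − 716)/716 = 20.92737
P(11) = 15700 / (1 + 20.92737·e^(−0.179·11)) = 15700 / (1 + 20.92737·0.139596)
= 15700 / 3.92139 ≈ 4003.69

≈ 4,004 fish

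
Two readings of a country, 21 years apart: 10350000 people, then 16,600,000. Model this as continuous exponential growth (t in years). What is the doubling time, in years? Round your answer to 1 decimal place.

doubling time ≈ 30.8 years

r = ln(16600000/10350000) / 21 = ln(1.60386) / 21 ≈ 0.022496 per year
doubling time = ln 2 / |r| = 0.69315 / 0.022496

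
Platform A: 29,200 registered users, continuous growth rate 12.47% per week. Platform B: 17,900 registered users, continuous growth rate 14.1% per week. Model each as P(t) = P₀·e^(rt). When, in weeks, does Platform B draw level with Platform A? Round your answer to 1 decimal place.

t ≈ 30.0 weeks

29200·e^(0.1247t) = 17900·e^(0.141t)
29200/17900 = e^((0.141 − 0.1247)t) → ln(1.63128) = 0.0163·t
t = 0.48937 / 0.0163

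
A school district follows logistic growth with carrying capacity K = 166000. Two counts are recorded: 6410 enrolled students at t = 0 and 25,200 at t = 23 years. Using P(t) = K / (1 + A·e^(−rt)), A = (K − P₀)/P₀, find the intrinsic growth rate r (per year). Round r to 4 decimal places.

A = (166000 − 6410)/6410 = 24.89704
25200 = 166000/(1 + 24.89704·e^(−r·23)) → e^(−23r) = (6.5873 − 1)/24.89704 = 0.224416
r = −ln(0.224416)/23 = 1.49425/23

r ≈ 0.0650 per year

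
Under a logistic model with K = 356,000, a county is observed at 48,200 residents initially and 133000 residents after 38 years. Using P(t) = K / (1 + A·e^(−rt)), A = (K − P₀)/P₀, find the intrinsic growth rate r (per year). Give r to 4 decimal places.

A = (356000 − 48200)/48200 = 6.38589
133000 = 356000/(1 + 6.38589·e^(−r·38)) → e^(−38r) = (2.67669 − 1)/6.38589 = 0.262562
r = −ln(0.262562)/38 = 1.33727/38

r ≈ 0.0352 per year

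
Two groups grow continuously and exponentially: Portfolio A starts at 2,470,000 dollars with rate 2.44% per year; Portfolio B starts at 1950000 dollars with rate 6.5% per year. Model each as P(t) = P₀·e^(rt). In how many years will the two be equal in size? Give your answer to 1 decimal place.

2470000·e^(0.0244t) = 1950000·e^(0.065t)
2470000/1950000 = e^((0.065 − 0.0244)t) → ln(1.26667) = 0.0406·t
t = 0.23639 / 0.0406

t ≈ 5.8 years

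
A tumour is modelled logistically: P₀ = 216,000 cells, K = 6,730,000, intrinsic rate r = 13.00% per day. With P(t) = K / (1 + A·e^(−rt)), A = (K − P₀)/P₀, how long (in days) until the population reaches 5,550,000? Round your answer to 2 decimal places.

A = (6730000 − 216000)/216000 = 30.15741
5550000 = 6730000/(1 + 30.15741·e^(−0.13t)) → 1 + 30.15741·e^(−0.13t) = 1.21261
e^(−0.13t) = 0.00705 → t = ln(141.84204)/0.13 = 4.95471/0.13

t ≈ 38.11 days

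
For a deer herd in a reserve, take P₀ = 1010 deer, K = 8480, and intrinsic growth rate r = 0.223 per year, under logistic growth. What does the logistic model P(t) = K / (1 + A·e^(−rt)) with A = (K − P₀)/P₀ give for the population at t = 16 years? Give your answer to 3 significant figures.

≈ 7,020 deer

A = (8480 − 1010)/1010 = 7.39604
P(16) = 8480 / (1 + 7.39604·e^(−0.223·16)) = 8480 / (1 + 7.39604·0.028212)
= 8480 / 1.20866 ≈ 7016.04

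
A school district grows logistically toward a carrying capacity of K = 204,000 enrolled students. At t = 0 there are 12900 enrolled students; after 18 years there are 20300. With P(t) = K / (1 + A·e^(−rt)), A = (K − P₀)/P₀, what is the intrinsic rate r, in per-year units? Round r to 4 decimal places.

A = (204000 − 12900)/12900 = 14.81395
20300 = 204000/(1 + 14.81395·e^(−r·18)) → e^(−18r) = (10.04926 − 1)/14.81395 = 0.610861
r = −ln(0.610861)/18 = 0.49289/18

r ≈ 0.0274 per year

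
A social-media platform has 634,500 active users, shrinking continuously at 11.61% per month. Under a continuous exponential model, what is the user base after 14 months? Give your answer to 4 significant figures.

≈ 124,900 active users

P(14) = 634500 · e^(-0.1161·14) = 634500 · e^(-1.6254)
= 634500 · 0.19683 ≈ 124890.49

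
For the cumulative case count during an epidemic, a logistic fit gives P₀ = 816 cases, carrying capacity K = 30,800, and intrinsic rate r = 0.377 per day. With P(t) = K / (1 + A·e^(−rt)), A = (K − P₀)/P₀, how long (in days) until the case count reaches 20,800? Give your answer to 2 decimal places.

A = (30800 − 816)/816 = 36.7451
20800 = 30800/(1 + 36.7451·e^(−0.377t)) → 1 + 36.7451·e^(−0.377t) = 1.48077
e^(−0.377t) = 0.013084 → t = ln(76.4298)/0.377 = 4.33637/0.377

t ≈ 11.50 days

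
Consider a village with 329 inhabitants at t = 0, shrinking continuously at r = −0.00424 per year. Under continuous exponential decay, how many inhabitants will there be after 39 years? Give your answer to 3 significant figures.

P(39) = 329 · e^(-0.00424·39) = 329 · e^(-0.16536)
= 329 · 0.84759 ≈ 278.86

≈ 279 inhabitants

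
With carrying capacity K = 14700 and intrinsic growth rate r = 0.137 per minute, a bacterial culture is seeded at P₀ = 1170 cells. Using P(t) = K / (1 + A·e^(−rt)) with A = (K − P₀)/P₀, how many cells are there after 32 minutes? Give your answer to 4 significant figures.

≈ 12,850 cells

A = (14700 − 1170)/1170 = 11.5641
P(32) = 14700 / (1 + 11.5641·e^(−0.137·32)) = 14700 / (1 + 11.5641·0.012475)
= 14700 / 1.14427 ≈ 12846.66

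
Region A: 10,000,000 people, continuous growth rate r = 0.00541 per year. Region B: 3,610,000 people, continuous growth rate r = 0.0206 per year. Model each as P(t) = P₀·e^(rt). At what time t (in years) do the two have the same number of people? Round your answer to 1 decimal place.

10000000·e^(0.00541t) = 3610000·e^(0.0206t)
10000000/3610000 = e^((0.0206 − 0.00541)t) → ln(2.77008) = 0.01519·t
t = 1.01888 / 0.01519

t ≈ 67.1 years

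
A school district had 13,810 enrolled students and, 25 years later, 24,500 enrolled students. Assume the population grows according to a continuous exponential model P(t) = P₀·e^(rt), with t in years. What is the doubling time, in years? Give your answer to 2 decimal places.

doubling time ≈ 30.23 years

r = ln(24500/13810) / 25 = ln(1.77408) / 25 ≈ 0.022931 per year
doubling time = ln 2 / |r| = 0.69315 / 0.022931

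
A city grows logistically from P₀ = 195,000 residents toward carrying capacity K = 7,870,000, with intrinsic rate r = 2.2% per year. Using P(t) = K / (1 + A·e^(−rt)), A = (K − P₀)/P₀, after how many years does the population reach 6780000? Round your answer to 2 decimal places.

t ≈ 250.02 years

A = (7870000 − 195000)/195000 = 39.35897
6780000 = 7870000/(1 + 39.35897·e^(−0.022t)) → 1 + 39.35897·e^(−0.022t) = 1.16077
e^(−0.022t) = 0.004085 → t = ln(244.82004)/0.022 = 5.50052/0.022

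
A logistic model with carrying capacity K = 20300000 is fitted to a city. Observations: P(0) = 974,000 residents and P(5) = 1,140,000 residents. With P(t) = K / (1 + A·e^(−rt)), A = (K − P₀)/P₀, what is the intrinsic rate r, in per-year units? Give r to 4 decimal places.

r ≈ 0.0332 per year

A = (20300000 − 974000)/974000 = 19.84189
1140000 = 20300000/(1 + 19.84189·e^(−r·5)) → e^(−5r) = (17.80702 − 1)/19.84189 = 0.847047
r = −ln(0.847047)/5 = 0.166/5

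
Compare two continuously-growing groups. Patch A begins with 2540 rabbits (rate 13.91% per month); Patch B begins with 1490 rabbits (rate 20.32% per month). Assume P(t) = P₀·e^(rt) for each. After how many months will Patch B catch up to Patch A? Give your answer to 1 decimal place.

2540·e^(0.1391t) = 1490·e^(0.2032t)
2540/1490 = e^((0.2032 − 0.1391)t) → ln(1.7047) = 0.0641·t
t = 0.53339 / 0.0641

t ≈ 8.3 months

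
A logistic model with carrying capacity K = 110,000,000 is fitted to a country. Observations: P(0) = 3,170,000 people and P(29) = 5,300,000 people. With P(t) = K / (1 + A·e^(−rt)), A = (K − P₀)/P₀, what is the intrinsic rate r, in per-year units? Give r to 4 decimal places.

A = (110000000 − 3170000)/3170000 = 33.70032
5300000 = 110000000/(1 + 33.70032·e^(−r·29)) → e^(−29r) = (20.75472 − 1)/33.70032 = 0.586188
r = −ln(0.586188)/29 = 0.53411/29

r ≈ 0.0184 per year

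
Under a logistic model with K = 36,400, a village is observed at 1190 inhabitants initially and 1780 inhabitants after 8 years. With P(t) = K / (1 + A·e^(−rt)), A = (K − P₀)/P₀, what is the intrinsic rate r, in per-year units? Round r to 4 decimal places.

A = (36400 − 1190)/1190 = 29.58824
1780 = 36400/(1 + 29.58824·e^(−r·8)) → e^(−8r) = (20.44944 − 1)/29.58824 = 0.657337
r = −ln(0.657337)/8 = 0.41956/8

r ≈ 0.0524 per year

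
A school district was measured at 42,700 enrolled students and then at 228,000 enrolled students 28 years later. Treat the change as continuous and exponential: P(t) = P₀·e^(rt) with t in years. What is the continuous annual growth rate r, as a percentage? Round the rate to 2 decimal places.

r ≈ 5.98% per year

228000 = 42700 · e^(r·28)
e^(28r) = 228000/42700 = 5.33958
r = ln(5.33958) / 28 = 1.67515 / 28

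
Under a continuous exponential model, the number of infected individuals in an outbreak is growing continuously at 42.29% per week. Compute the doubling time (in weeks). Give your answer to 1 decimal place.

doubling time = ln(2) / |r| = 0.69315 / 0.4229

doubling time ≈ 1.6 weeks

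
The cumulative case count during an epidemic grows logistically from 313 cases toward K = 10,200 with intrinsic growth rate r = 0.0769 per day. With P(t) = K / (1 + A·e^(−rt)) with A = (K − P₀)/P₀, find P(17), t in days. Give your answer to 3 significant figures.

A = (10200 − 313)/313 = 31.58786
P(17) = 10200 / (1 + 31.58786·e^(−0.0769·17)) = 10200 / (1 + 31.58786·0.27055)
= 10200 / 9.54608 ≈ 1068.5

≈ 1,070 cases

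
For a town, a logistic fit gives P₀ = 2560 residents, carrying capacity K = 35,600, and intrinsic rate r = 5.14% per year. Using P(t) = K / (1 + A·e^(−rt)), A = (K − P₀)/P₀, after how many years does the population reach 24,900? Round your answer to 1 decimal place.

t ≈ 66.2 years

A = (35600 − 2560)/2560 = 12.90625
24900 = 35600/(1 + 12.90625·e^(−0.0514t)) → 1 + 12.90625·e^(−0.0514t) = 1.42972
e^(−0.0514t) = 0.033295 → t = ln(30.03417)/0.0514 = 3.40234/0.0514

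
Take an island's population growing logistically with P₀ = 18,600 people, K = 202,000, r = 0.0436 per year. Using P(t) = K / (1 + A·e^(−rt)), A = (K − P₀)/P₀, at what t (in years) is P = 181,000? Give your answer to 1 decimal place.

t ≈ 101.9 years

A = (202000 − 18600)/18600 = 9.86022
181000 = 202000/(1 + 9.86022·e^(−0.0436t)) → 1 + 9.86022·e^(−0.0436t) = 1.11602
e^(−0.0436t) = 0.011767 → t = ln(84.98566)/0.0436 = 4.44248/0.0436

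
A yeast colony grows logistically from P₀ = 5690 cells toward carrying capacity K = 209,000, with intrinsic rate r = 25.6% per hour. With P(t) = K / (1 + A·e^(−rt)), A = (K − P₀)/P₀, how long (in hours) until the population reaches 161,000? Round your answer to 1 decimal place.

t ≈ 18.7 hours

A = (209000 − 5690)/5690 = 35.73111
161000 = 209000/(1 + 35.73111·e^(−0.256t)) → 1 + 35.73111·e^(−0.256t) = 1.29814
e^(−0.256t) = 0.008344 → t = ln(119.84809)/0.256 = 4.78623/0.256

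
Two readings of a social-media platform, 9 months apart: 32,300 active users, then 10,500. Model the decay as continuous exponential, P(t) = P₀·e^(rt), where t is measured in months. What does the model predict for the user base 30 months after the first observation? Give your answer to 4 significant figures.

≈ 762.9 active users

r = ln(10500/32300) / 9 ≈ -0.124855 per month
P(30) = 32300 · e^(-0.124855·30) = 32300 · 0.02362 ≈ 762.94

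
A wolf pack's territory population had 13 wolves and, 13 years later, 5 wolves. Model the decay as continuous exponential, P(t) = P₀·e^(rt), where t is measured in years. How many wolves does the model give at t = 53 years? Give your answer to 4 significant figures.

≈ 0.2643 wolves

r = ln(5/13) / 13 ≈ -0.073501 per year
P(53) = 13 · e^(-0.073501·53) = 13 · 0.02033 ≈ 0.26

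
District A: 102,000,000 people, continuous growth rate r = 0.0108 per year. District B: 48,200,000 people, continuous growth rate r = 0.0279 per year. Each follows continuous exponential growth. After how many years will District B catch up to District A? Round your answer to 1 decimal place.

102000000·e^(0.0108t) = 48200000·e^(0.0279t)
102000000/48200000 = e^((0.0279 − 0.0108)t) → ln(2.11618) = 0.0171·t
t = 0.74961 / 0.0171

t ≈ 43.8 years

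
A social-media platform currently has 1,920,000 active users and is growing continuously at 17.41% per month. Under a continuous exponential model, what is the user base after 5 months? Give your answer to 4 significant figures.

P(5) = 1920000 · e^(0.1741·5) = 1920000 · e^(0.8705)
= 1920000 · 2.3881 ≈ 4585160.85

≈ 4,585,000 active users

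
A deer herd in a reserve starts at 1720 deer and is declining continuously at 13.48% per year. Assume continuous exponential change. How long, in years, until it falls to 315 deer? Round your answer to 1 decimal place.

315 = 1720 · e^(-0.1348·t)
t = ln(315/1720) / -0.1348 = ln(0.18314) / -0.1348 = -1.69751 / -0.1348

t ≈ 12.6 years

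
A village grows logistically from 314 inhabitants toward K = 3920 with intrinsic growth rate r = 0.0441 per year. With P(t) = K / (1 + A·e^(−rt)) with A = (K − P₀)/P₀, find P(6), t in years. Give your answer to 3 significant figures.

≈ 399 inhabitants

A = (3920 − 314)/314 = 11.48408
P(6) = 3920 / (1 + 11.48408·e^(−0.0441·6)) = 3920 / (1 + 11.48408·0.767513)
= 3920 / 9.81418 ≈ 399.42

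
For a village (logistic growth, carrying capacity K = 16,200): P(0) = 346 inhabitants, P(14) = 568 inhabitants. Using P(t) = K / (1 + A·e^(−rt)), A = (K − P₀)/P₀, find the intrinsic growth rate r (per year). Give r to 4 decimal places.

A = (16200 − 346)/346 = 45.82081
568 = 16200/(1 + 45.82081·e^(−r·14)) → e^(−14r) = (28.52113 − 1)/45.82081 = 0.600625
r = −ln(0.600625)/14 = 0.50978/14

r ≈ 0.0364 per year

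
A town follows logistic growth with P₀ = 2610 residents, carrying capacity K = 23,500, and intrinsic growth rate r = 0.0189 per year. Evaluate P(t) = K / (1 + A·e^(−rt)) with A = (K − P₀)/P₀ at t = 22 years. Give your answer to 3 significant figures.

≈ 3,740 residents

A = (23500 − 2610)/2610 = 8.00383
P(22) = 23500 / (1 + 8.00383·e^(−0.0189·22)) = 23500 / (1 + 8.00383·0.659812)
= 23500 / 6.28103 ≈ 3741.43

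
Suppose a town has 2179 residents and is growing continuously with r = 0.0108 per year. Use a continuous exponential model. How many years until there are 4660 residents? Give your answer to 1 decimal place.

4660 = 2179 · e^(0.0108·t)
t = ln(4660/2179) / 0.0108 = ln(2.1386) / 0.0108 = 0.76015 / 0.0108

t ≈ 70.4 years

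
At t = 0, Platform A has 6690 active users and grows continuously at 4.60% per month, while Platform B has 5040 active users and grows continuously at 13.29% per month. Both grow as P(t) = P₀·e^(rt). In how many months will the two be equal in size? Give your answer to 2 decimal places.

6690·e^(0.046t) = 5040·e^(0.1329t)
6690/5040 = e^((0.1329 − 0.046)t) → ln(1.32738) = 0.0869·t
t = 0.28321 / 0.0869

t ≈ 3.26 months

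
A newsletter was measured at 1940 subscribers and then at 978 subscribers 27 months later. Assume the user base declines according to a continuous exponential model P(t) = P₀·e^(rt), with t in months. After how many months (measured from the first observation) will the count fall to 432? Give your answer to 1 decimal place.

t ≈ 59.2 months

r = ln(978/1940) / 27 ≈ -0.025368 per month
t = ln(432/1940) / r = -1.50202 / -0.025368 ≈ 59.209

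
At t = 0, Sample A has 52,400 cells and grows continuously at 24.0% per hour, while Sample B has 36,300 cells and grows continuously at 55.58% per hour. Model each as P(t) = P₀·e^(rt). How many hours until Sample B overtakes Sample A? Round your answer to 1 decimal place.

52400·e^(0.24t) = 36300·e^(0.5558t)
52400/36300 = e^((0.5558 − 0.24)t) → ln(1.44353) = 0.3158·t
t = 0.36709 / 0.3158

t ≈ 1.2 hours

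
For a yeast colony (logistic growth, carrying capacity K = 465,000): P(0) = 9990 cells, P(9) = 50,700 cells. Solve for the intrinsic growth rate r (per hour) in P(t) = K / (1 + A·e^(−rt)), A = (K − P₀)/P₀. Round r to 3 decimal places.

A = (465000 − 9990)/9990 = 45.54655
50700 = 465000/(1 + 45.54655·e^(−r·9)) → e^(−9r) = (9.1716 − 1)/45.54655 = 0.179412
r = −ln(0.179412)/9 = 1.71807/9

r ≈ 0.191 per hour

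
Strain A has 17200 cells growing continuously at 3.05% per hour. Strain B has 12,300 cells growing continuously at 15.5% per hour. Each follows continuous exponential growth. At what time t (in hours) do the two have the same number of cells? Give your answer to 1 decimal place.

17200·e^(0.0305t) = 12300·e^(0.155t)
17200/12300 = e^((0.155 − 0.0305)t) → ln(1.39837) = 0.1245·t
t = 0.33531 / 0.1245

t ≈ 2.7 hours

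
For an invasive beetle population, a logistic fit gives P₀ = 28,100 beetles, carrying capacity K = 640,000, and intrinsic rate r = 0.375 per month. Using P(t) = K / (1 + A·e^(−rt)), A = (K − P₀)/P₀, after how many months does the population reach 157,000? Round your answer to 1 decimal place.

A = (640000 − 28100)/28100 = 21.7758
157000 = 640000/(1 + 21.7758·e^(−0.375t)) → 1 + 21.7758·e^(−0.375t) = 4.07643
e^(−0.375t) = 0.141278 → t = ln(7.07826)/0.375 = 1.95703/0.375

t ≈ 5.2 months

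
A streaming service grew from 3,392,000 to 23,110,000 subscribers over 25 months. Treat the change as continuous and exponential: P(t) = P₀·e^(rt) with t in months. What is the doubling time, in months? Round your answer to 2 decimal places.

doubling time ≈ 9.03 months

r = ln(23110000/3392000) / 25 = ln(6.81309) / 25 ≈ 0.076754 per month
doubling time = ln 2 / |r| = 0.69315 / 0.076754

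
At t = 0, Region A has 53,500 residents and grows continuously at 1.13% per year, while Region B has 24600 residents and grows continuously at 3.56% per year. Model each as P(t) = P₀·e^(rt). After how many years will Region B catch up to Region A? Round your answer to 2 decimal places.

t ≈ 31.97 years

53500·e^(0.0113t) = 24600·e^(0.0356t)
53500/24600 = e^((0.0356 − 0.0113)t) → ln(2.1748) = 0.0243·t
t = 0.77694 / 0.0243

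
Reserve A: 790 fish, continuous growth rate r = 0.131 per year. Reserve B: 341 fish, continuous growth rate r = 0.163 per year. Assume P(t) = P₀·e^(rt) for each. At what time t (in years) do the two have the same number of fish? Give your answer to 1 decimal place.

790·e^(0.131t) = 341·e^(0.163t)
790/341 = e^((0.163 − 0.131)t) → ln(2.31672) = 0.032·t
t = 0.84015 / 0.032

t ≈ 26.3 years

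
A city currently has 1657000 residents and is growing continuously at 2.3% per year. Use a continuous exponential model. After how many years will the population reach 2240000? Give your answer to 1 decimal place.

t ≈ 13.1 years

2240000 = 1657000 · e^(0.023·t)
t = ln(2240000/1657000) / 0.023 = ln(1.35184) / 0.023 = 0.30147 / 0.023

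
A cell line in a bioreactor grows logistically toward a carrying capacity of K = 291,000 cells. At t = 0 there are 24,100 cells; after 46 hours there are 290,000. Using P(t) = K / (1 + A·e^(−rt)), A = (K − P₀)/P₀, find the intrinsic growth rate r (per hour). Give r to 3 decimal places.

A = (291000 − 24100)/24100 = 11.07469
290000 = 291000/(1 + 11.07469·e^(−r·46)) → e^(−46r) = (1.00345 − 1)/11.07469 = 0.000311
r = −ln(0.000311)/46 = 8.07454/46

r ≈ 0.176 per hour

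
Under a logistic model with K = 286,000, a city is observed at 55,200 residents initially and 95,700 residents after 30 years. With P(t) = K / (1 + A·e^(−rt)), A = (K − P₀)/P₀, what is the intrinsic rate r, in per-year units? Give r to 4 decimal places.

r ≈ 0.0248 per year

A = (286000 − 55200)/55200 = 4.18116
95700 = 286000/(1 + 4.18116·e^(−r·30)) → e^(−30r) = (2.98851 − 1)/4.18116 = 0.475587
r = −ln(0.475587)/30 = 0.74321/30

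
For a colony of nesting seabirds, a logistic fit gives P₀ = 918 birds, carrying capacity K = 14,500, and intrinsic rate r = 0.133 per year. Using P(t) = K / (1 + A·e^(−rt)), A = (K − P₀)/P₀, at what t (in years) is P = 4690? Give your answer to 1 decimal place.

A = (14500 − 918)/918 = 14.79521
4690 = 14500/(1 + 14.79521·e^(−0.133t)) → 1 + 14.79521·e^(−0.133t) = 3.09168
e^(−0.133t) = 0.141376 → t = ln(7.07335)/0.133 = 1.95633/0.133

t ≈ 14.7 years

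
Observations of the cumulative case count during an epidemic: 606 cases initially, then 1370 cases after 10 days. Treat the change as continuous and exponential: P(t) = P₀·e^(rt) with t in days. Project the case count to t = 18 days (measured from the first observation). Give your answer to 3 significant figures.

r = ln(1370/606) / 10 ≈ 0.081569 per day
P(18) = 606 · e^(0.081569·18) = 606 · 4.34156 ≈ 2630.99

≈ 2,630 cases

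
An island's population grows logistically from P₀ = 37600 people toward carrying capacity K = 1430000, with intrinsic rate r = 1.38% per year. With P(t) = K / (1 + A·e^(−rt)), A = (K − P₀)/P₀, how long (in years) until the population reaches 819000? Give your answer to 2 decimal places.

t ≈ 282.95 years

A = (1430000 − 37600)/37600 = 37.03191
819000 = 1430000/(1 + 37.03191·e^(−0.0138t)) → 1 + 37.03191·e^(−0.0138t) = 1.74603
e^(−0.0138t) = 0.020146 → t = ln(49.63852)/0.0138 = 3.90477/0.0138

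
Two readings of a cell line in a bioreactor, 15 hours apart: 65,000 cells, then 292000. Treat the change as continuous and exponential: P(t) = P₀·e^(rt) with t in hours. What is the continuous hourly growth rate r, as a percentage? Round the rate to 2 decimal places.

r ≈ 10.02% per hour

292000 = 65000 · e^(r·15)
e^(15r) = 292000/65000 = 4.49231
r = ln(4.49231) / 15 = 1.50237 / 15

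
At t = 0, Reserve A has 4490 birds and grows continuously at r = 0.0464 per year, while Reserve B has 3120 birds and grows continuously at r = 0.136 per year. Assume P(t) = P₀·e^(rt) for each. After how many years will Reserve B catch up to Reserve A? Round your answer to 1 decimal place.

t ≈ 4.1 years

4490·e^(0.0464t) = 3120·e^(0.136t)
4490/3120 = e^((0.136 − 0.0464)t) → ln(1.4391) = 0.0896·t
t = 0.36402 / 0.0896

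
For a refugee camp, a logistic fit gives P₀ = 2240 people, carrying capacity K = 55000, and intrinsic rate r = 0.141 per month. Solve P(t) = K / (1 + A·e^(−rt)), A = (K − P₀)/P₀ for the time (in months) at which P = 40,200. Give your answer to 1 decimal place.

t ≈ 29.5 months

A = (55000 − 2240)/2240 = 23.55357
40200 = 55000/(1 + 23.55357·e^(−0.141t)) → 1 + 23.55357·e^(−0.141t) = 1.36816
e^(−0.141t) = 0.015631 → t = ln(63.97659)/0.141 = 4.15852/0.141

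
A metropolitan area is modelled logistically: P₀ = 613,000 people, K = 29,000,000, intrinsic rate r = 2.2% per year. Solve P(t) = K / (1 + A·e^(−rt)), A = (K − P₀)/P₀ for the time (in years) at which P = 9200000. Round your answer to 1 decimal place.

A = (29000000 − 613000)/613000 = 46.30832
9200000 = 29000000/(1 + 46.30832·e^(−0.022t)) → 1 + 46.30832·e^(−0.022t) = 3.15217
e^(−0.022t) = 0.046475 → t = ln(21.517)/0.022 = 3.06884/0.022

t ≈ 139.5 years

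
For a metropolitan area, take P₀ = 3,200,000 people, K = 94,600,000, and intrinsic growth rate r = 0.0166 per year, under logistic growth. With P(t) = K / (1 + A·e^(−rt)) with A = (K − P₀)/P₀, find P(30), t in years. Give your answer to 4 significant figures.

A = (94600000 − 3200000)/3200000 = 28.5625
P(30) = 94600000 / (1 + 28.5625·e^(−0.0166·30)) = 94600000 / (1 + 28.5625·0.607745)
= 94600000 / 18.35871 ≈ 5152866.17

≈ 5,153,000 people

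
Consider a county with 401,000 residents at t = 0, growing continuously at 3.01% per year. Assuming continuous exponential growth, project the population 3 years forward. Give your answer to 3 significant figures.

≈ 439,000 residents

P(3) = 401000 · e^(0.0301·3) = 401000 · e^(0.0903)
= 401000 · 1.0945 ≈ 438895.54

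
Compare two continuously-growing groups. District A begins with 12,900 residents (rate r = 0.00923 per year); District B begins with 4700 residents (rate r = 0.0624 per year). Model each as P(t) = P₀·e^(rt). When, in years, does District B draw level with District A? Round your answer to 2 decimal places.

12900·e^(0.00923t) = 4700·e^(0.0624t)
12900/4700 = e^((0.0624 − 0.00923)t) → ln(2.74468) = 0.05317·t
t = 1.00966 / 0.05317

t ≈ 18.99 years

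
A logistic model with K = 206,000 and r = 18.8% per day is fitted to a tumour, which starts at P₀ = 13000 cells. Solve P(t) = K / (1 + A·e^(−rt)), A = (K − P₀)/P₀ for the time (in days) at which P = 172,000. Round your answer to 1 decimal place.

t ≈ 23.0 days

A = (206000 − 13000)/13000 = 14.84615
172000 = 206000/(1 + 14.84615·e^(−0.188t)) → 1 + 14.84615·e^(−0.188t) = 1.19767
e^(−0.188t) = 0.013315 → t = ln(75.10407)/0.188 = 4.31887/0.188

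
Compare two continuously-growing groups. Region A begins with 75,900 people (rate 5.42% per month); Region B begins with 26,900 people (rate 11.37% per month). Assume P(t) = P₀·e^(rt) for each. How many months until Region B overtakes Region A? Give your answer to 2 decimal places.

t ≈ 17.43 months

75900·e^(0.0542t) = 26900·e^(0.1137t)
75900/26900 = e^((0.1137 − 0.0542)t) → ln(2.82156) = 0.0595·t
t = 1.03729 / 0.0595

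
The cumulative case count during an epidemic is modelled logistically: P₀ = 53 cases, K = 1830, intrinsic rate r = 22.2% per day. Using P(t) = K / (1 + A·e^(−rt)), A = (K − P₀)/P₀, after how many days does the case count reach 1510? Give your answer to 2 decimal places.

A = (1830 − 53)/53 = 33.5283
1510 = 1830/(1 + 33.5283·e^(−0.222t)) → 1 + 33.5283·e^(−0.222t) = 1.21192
e^(−0.222t) = 0.006321 → t = ln(158.21167)/0.222 = 5.06393/0.222

t ≈ 22.81 days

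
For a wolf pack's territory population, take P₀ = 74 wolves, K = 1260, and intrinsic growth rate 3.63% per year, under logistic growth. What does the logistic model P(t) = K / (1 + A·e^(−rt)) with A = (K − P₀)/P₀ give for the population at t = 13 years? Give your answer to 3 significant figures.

≈ 115 wolves

A = (1260 − 74)/74 = 16.02703
P(13) = 1260 / (1 + 16.02703·e^(−0.0363·13)) = 1260 / (1 + 16.02703·0.623816)
= 1260 / 10.99791 ≈ 114.57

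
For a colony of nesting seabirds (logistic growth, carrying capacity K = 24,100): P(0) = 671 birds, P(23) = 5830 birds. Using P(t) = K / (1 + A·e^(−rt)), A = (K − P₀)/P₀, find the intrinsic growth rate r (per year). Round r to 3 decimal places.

A = (24100 − 671)/671 = 34.91654
5830 = 24100/(1 + 34.91654·e^(−r·23)) → e^(−23r) = (4.13379 − 1)/34.91654 = 0.089751
r = −ln(0.089751)/23 = 2.41072/23

r ≈ 0.105 per year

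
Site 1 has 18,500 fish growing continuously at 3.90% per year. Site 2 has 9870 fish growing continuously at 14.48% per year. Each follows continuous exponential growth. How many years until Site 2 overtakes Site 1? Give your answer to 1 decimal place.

18500·e^(0.039t) = 9870·e^(0.1448t)
18500/9870 = e^((0.1448 − 0.039)t) → ln(1.87437) = 0.1058·t
t = 0.62827 / 0.1058

t ≈ 5.9 years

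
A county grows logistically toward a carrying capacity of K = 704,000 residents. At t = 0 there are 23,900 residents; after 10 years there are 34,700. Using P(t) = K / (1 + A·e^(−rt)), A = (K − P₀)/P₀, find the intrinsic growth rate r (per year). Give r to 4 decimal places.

A = (704000 − 23900)/23900 = 28.45607
34700 = 704000/(1 + 28.45607·e^(−r·10)) → e^(−10r) = (20.28818 − 1)/28.45607 = 0.677823
r = −ln(0.677823)/10 = 0.38887/10

r ≈ 0.0389 per year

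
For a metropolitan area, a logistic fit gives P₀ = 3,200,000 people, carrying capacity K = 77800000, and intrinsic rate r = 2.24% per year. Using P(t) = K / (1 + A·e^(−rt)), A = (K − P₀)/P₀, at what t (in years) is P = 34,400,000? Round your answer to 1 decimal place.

A = (77800000 − 3200000)/3200000 = 23.3125
34400000 = 77800000/(1 + 23.3125·e^(−0.0224t)) → 1 + 23.3125·e^(−0.0224t) = 2.26163
e^(−0.0224t) = 0.054118 → t = ln(18.47811)/0.0224 = 2.91659/0.0224

t ≈ 130.2 years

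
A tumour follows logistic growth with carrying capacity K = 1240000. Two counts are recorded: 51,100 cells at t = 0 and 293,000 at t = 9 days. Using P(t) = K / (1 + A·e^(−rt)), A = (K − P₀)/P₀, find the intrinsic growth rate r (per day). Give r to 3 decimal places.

r ≈ 0.219 per day

A = (1240000 − 51100)/51100 = 23.26614
293000 = 1240000/(1 + 23.26614·e^(−r·9)) → e^(−9r) = (4.23208 − 1)/23.26614 = 0.138918
r = −ln(0.138918)/9 = 1.97387/9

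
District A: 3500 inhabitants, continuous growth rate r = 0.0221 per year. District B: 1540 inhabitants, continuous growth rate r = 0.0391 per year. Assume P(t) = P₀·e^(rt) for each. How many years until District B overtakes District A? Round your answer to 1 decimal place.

t ≈ 48.3 years

3500·e^(0.0221t) = 1540·e^(0.0391t)
3500/1540 = e^((0.0391 − 0.0221)t) → ln(2.27273) = 0.017·t
t = 0.82098 / 0.017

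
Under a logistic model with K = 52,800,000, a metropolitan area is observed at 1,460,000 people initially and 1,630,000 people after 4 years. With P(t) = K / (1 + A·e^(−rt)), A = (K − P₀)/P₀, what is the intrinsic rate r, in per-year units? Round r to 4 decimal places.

A = (52800000 − 1460000)/1460000 = 35.16438
1630000 = 52800000/(1 + 35.16438·e^(−r·4)) → e^(−4r) = (32.39264 − 1)/35.16438 = 0.89274
r = −ln(0.89274)/4 = 0.11346/4

r ≈ 0.0284 per year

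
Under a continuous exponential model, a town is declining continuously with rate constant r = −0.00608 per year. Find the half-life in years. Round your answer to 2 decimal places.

half-life ≈ 114.00 years

half-life = ln(2) / |r| = 0.69315 / 0.00608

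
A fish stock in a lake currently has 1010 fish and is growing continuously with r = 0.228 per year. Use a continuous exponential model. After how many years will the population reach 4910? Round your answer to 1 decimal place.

4910 = 1010 · e^(0.228·t)
t = ln(4910/1010) / 0.228 = ln(4.86139) / 0.228 = 1.58132 / 0.228

t ≈ 6.9 years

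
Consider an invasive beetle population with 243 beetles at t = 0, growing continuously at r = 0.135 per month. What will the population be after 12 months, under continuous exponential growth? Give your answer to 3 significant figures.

≈ 1,230 beetles

P(12) = 243 · e^(0.135·12) = 243 · e^(1.62)
= 243 · 5.05309 ≈ 1227.9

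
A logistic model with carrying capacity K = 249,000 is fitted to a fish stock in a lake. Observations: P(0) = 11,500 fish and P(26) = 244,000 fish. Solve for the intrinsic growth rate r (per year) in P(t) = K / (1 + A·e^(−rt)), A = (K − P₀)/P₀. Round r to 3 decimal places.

A = (249000 − 11500)/11500 = 20.65217
244000 = 249000/(1 + 20.65217·e^(−r·26)) → e^(−26r) = (1.02049 − 1)/20.65217 = 0.000992
r = −ln(0.000992)/26 = 6.91555/26

r ≈ 0.266 per year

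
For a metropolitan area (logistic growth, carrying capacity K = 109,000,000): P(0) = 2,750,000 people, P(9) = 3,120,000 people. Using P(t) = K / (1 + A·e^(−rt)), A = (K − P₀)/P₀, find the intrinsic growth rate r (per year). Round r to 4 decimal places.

r ≈ 0.0144 per year

A = (109000000 − 2750000)/2750000 = 38.63636
3120000 = 109000000/(1 + 38.63636·e^(−r·9)) → e^(−9r) = (34.9359 − 1)/38.63636 = 0.878341
r = −ln(0.878341)/9 = 0.12972/9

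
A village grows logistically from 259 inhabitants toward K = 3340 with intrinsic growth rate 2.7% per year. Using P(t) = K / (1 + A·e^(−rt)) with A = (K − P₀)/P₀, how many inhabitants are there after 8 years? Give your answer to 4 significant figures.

≈ 315.5 inhabitants

A = (3340 − 259)/259 = 11.89575
P(8) = 3340 / (1 + 11.89575·e^(−0.027·8)) = 3340 / (1 + 11.89575·0.805735)
= 3340 / 10.58483 ≈ 315.55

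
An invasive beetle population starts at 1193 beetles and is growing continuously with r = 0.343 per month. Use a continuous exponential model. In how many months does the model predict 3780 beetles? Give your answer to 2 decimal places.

3780 = 1193 · e^(0.343·t)
t = ln(3780/1193) / 0.343 = ln(3.16848) / 0.343 = 1.15325 / 0.343

t ≈ 3.36 months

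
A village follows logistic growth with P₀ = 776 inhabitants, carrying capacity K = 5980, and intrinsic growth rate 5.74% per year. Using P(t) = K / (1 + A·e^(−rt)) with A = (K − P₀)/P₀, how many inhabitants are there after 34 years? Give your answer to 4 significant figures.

A = (5980 − 776)/776 = 6.70619
P(34) = 5980 / (1 + 6.70619·e^(−0.0574·34)) = 5980 / (1 + 6.70619·0.142047)
= 5980 / 1.95259 ≈ 3062.6

≈ 3,063 inhabitants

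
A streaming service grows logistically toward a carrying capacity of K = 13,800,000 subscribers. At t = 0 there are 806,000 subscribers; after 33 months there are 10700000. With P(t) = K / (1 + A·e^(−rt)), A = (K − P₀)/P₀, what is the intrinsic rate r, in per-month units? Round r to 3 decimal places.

r ≈ 0.122 per month

A = (13800000 − 806000)/806000 = 16.12159
10700000 = 13800000/(1 + 16.12159·e^(−r·33)) → e^(−33r) = (1.28972 − 1)/16.12159 = 0.017971
r = −ln(0.017971)/33 = 4.019/33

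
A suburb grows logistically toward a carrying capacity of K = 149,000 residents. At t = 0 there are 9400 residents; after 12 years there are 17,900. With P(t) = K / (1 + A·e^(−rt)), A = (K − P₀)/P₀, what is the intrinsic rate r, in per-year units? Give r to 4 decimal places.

A = (149000 − 9400)/9400 = 14.85106
17900 = 149000/(1 + 14.85106·e^(−r·12)) → e^(−12r) = (8.32402 − 1)/14.85106 = 0.493165
r = −ln(0.493165)/12 = 0.70691/12

r ≈ 0.0589 per year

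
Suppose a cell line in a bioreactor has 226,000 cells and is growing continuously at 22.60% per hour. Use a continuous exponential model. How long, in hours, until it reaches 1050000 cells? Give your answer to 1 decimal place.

1050000 = 226000 · e^(0.226·t)
t = ln(1050000/226000) / 0.226 = ln(4.64602) / 0.226 = 1.53601 / 0.226

t ≈ 6.8 hours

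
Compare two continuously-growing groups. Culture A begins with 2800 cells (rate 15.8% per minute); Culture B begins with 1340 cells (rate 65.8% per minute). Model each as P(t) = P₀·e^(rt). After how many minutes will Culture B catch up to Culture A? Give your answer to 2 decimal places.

t ≈ 1.47 minutes

2800·e^(0.158t) = 1340·e^(0.658t)
2800/1340 = e^((0.658 − 0.158)t) → ln(2.08955) = 0.5·t
t = 0.73695 / 0.5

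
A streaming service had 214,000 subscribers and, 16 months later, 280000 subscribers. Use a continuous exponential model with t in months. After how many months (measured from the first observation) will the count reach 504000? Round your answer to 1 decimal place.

r = ln(280000/214000) / 16 ≈ 0.016801 per month
t = ln(504000/214000) / r = 0.8566 / 0.016801 ≈ 50.986

t ≈ 51.0 months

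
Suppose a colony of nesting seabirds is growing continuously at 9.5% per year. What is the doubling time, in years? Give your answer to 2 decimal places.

doubling time = ln(2) / |r| = 0.69315 / 0.095

doubling time ≈ 7.30 years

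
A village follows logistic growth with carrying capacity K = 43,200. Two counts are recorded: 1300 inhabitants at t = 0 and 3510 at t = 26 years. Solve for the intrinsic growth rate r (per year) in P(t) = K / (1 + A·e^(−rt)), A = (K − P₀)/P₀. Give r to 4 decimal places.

r ≈ 0.0403 per year

A = (43200 − 1300)/1300 = 32.23077
3510 = 43200/(1 + 32.23077·e^(−r·26)) → e^(−26r) = (12.30769 − 1)/32.23077 = 0.350835
r = −ln(0.350835)/26 = 1.04744/26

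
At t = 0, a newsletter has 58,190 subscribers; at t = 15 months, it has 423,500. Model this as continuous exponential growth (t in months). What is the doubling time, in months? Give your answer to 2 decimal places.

r = ln(423500/58190) / 15 = ln(7.27788) / 15 ≈ 0.132323 per month
doubling time = ln 2 / |r| = 0.69315 / 0.132323

doubling time ≈ 5.24 months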